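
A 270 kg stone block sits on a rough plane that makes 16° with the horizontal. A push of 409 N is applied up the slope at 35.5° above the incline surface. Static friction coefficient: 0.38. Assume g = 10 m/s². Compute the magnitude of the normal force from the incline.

N ≈ 2360 N

Axes along / perpendicular to the incline. W sin 16° = 744.2 N down-slope; W cos 16° = 2595 N into the surface.
Perpendicular: N = W cos 16° − P sin 35.5° = 2595 − 237.5 = 2358 N.
Along incline: P cos 35.5° + f = W sin 16° (friction acts up-slope) → f = 744.2 − 333 = 411.2 N.
|f| = 411.2 N ≤ μN = 896 N, so the stone block is indeed static.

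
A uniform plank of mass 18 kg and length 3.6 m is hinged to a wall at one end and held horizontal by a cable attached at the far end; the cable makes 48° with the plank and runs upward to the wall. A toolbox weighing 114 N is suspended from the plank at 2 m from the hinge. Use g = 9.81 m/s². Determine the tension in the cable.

Take torques about the hinge: T sin 48° · 3.6 = 18×9.81×1.8 + 114×2 = 545.84 N·m.
So T = 545.84 / (0.7431 × 3.6) = 204.03 N.

T ≈ 204 N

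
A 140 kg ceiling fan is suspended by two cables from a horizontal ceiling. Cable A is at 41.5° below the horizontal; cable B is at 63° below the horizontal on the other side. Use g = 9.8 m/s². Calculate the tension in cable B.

Weight W = 140 × 9.8 = 1372 N acts straight down.
Horizontal: T_A cos 41.5° = T_B cos 63°  →  T_A = 0.6062 T_B.
Vertical: T_A sin 41.5° + T_B sin 63° = 1372.
Substituting the horizontal relation into the vertical equation gives 1.293 T_B = 1372, so T_B = 1061 N.

T_B ≈ 1060 N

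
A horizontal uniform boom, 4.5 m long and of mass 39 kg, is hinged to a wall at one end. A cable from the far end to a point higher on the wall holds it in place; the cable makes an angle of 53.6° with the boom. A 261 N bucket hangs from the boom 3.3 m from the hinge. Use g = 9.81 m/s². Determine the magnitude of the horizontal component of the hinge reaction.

H_x ≈ 282 N

Take torques about the hinge: T sin 53.6° · 4.5 = 39×9.81×2.25 + 261×3.3 = 1722.1 N·m.
So T = 1722.1 / (0.8049 × 4.5) = 475.46 N.
ΣF_x = 0: H_x = T cos 53.6° = 282.15 N.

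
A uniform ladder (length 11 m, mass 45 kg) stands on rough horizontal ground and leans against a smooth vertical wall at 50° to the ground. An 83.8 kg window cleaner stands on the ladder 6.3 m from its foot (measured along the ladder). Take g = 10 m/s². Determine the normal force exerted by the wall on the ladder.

Torques about the foot: N_wall · 11 sin 50° = 45×10×5.5 cos 50° + 83.8×10×6.3 cos 50° → N_wall = 591.52 N.

N_wall ≈ 592 N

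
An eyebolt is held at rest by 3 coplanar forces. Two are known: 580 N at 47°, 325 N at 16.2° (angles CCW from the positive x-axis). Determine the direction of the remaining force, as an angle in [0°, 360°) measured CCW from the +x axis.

Sum the known components: ΣF_x = 707.7 N, ΣF_y = 514.9 N.
For equilibrium the remaining force must supply (−ΣF_x, −ΣF_y) = (-707.7, -514.9) N.
Magnitude = √((-707.7)² + (-514.9)²) = 875.1 N; direction = atan2(-514.9, -707.7) = 216.0°.

θ ≈ 216°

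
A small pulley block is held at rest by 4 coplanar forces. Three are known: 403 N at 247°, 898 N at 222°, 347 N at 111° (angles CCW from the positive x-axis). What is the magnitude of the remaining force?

Sum the known components: ΣF_x = -949.2 N, ΣF_y = -647.9 N.
For equilibrium the remaining force must supply (−ΣF_x, −ΣF_y) = (949.2, 647.9) N.
Magnitude = √((949.2)² + (647.9)²) = 1149 N; direction = atan2(647.9, 949.2) = 34.3°.

F ≈ 1150 N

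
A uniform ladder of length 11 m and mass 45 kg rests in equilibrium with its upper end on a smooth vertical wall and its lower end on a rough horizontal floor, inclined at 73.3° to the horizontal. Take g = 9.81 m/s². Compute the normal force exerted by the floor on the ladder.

ΣF_y = 0: N_floor = 45×9.81 = 441.45 N.

N_floor ≈ 441 N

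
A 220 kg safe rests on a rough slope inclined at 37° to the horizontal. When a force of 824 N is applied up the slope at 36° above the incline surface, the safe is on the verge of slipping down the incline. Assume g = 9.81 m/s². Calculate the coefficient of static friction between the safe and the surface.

μ ≈ 0.510

On the verge of sliding down the incline, friction is at its maximum μN and acts up the slope.
Perpendicular to incline: N = W cos 37° − P sin 36° = 1724 − 484.3 = 1239 N.
Along incline: P cos 36° + μN = W sin 37° → μ = (W sin 37° − P cos 36°) / N = 0.5101.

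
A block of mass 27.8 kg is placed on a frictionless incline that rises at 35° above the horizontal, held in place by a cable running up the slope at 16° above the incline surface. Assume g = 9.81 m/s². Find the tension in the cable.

Take axes along and perpendicular to the incline. Weight components: W sin 35° = 156.4 N down-slope, W cos 35° = 223.4 N into the surface.
Along incline: T cos 16° = W sin 35° → T = 162.7 N.
Perpendicular: N = W cos 35° − T sin 16° = 178.5 N.

T ≈ 163 N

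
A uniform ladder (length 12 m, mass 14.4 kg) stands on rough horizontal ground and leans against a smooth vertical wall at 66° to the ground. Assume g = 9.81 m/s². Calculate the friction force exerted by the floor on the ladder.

f ≈ 31.4 N

Torques about the foot: N_wall · 12 sin 66° = 14.4×9.81×6 cos 66° → N_wall = 31.447 N.
ΣF_x = 0: f_floor = N_wall = 31.447 N.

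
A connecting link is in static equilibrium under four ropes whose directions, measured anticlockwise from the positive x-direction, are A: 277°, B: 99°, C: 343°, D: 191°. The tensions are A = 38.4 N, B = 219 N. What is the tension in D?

T_D ≈ 345 N

Resolve: ΣF_x = 38.4 cos 277° + 219 cos 99° + T_C cos 343° + T_D cos 191° = 0.
        ΣF_y = 38.4 sin 277° + 219 sin 99° + T_C sin 343° + T_D sin 191° = 0.
The known terms sum to (-29.58, 178.2) N, so 0.9563 T_C − 0.9816 T_D = 29.58 and -0.2924 T_C − 0.1908 T_D = -178.2.
Solving simultaneously: T_C = 384.6 N, T_D = 344.5 N.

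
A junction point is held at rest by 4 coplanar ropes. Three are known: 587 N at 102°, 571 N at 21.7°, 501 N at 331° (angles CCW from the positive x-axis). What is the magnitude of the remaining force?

F ≈ 1010 N

Sum the known components: ΣF_x = 846.7 N, ΣF_y = 542.4 N.
For equilibrium the remaining force must supply (−ΣF_x, −ΣF_y) = (-846.7, -542.4) N.
Magnitude = √((-846.7)² + (-542.4)²) = 1006 N; direction = atan2(-542.4, -846.7) = 212.6°.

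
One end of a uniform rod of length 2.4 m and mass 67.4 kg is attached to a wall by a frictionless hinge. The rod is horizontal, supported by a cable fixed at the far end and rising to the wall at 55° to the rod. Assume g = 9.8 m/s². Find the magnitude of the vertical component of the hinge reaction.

Take torques about the hinge: T sin 55° · 2.4 = 67.4×9.8×1.2 = 792.62 N·m.
So T = 792.62 / (0.8192 × 2.4) = 403.17 N.
ΣF_y = 0: H_y = (67.4×9.8) − T sin 55° = 660.52 − 330.26 = 330.26 N.

|H_y| ≈ 330 N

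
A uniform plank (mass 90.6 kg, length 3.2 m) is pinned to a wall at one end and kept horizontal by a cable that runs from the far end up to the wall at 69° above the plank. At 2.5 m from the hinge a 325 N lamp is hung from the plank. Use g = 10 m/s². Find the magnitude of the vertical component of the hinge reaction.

|H_y| ≈ 524 N

Take torques about the hinge: T sin 69° · 3.2 = 90.6×10×1.6 + 325×2.5 = 2262.1 N·m.
So T = 2262.1 / (0.9336 × 3.2) = 757.2 N.
ΣF_y = 0: H_y = (90.6×10 + 325) − T sin 69° = 1231 − 706.91 = 524.09 N.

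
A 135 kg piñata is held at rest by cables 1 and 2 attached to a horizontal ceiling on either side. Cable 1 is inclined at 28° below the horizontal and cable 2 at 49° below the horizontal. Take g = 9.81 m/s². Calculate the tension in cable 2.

Weight W = 135 × 9.81 = 1324 N acts straight down.
Horizontal: T_1 cos 28° = T_2 cos 49°  →  T_1 = 0.743 T_2.
Vertical: T_1 sin 28° + T_2 sin 49° = 1324.
Substituting the horizontal relation into the vertical equation gives 1.104 T_2 = 1324, so T_2 = 1200 N.

T_2 ≈ 1200 N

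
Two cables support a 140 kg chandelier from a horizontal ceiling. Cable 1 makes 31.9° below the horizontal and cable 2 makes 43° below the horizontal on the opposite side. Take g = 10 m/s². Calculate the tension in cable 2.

T_2 ≈ 1230 N

Weight W = 140 × 10 = 1400 N acts straight down.
Horizontal: T_1 cos 31.9° = T_2 cos 43°  →  T_1 = 0.8615 T_2.
Vertical: T_1 sin 31.9° + T_2 sin 43° = 1400.
Substituting the horizontal relation into the vertical equation gives 1.137 T_2 = 1400, so T_2 = 1231 N.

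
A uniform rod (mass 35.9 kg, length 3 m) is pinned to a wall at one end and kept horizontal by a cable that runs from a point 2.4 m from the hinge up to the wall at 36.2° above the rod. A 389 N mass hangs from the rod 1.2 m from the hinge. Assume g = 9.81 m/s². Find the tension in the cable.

Take torques about the hinge: T sin 36.2° · 2.4 = 35.9×9.81×1.5 + 389×1.2 = 995.07 N·m.
So T = 995.07 / (0.5906 × 2.4) = 702.01 N.

T ≈ 702 N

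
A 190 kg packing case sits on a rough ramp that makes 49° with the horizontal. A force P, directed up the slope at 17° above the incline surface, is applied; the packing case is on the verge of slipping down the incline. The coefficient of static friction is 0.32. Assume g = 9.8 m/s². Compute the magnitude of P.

P ≈ 1180 N

On the verge of sliding down the incline, friction equals μN and acts up the slope.
Perpendicular: N + P sin 17° = W cos 49° = 1222 N.
Along incline: P cos 17° + μN = W sin 49° with W sin 49° = 1405 N.
Solving the pair for P and N: P = 1176 N, N = 877.8 N (and f = μN = 280.9 N).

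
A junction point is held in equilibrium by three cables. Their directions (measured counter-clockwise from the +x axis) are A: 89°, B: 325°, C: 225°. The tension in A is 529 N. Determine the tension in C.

T_C ≈ 445 N

Resolve: ΣF_x = 529 cos 89° + T_B cos 325° + T_C cos 225° = 0.
        ΣF_y = 529 sin 89° + T_B sin 325° + T_C sin 225° = 0.
The known terms sum to (9.232, 528.9) N, so 0.8192 T_B − 0.7071 T_C = -9.232 and -0.5736 T_B − 0.7071 T_C = -528.9.
Solving simultaneously: T_B = 373.1 N, T_C = 445.3 N.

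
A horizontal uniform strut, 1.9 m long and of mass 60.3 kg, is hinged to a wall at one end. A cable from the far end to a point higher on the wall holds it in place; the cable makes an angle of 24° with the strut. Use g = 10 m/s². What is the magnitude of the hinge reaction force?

Take torques about the hinge: T sin 24° · 1.9 = 60.3×10×0.95 = 572.85 N·m.
So T = 572.85 / (0.4067 × 1.9) = 741.27 N.
ΣF_x = 0: H_x = T cos 24° = 677.18 N.
ΣF_y = 0: H_y = (60.3×10) − T sin 24° = 603 − 301.5 = 301.5 N.
|H| = √(H_x² + H_y²) = √((677.18)² + (301.5)²) = 741.27 N.

|H| ≈ 741 N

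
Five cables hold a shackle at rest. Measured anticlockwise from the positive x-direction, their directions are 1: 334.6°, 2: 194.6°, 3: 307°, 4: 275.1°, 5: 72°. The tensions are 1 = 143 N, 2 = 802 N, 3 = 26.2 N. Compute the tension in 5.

T_5 ≈ 1670 N

Resolve: ΣF_x = 143 cos 334.6° + 802 cos 194.6° + 26.2 cos 307° + T_4 cos 275.1° + T_5 cos 72° = 0.
        ΣF_y = 143 sin 334.6° + 802 sin 194.6° + 26.2 sin 307° + T_4 sin 275.1° + T_5 sin 72° = 0.
The known terms sum to (-631.2, -284.4) N, so 0.0889 T_4 + 0.3090 T_5 = 631.2 and -0.9960 T_4 + 0.9511 T_5 = 284.4.
Solving simultaneously: T_4 = 1306 N, T_5 = 1667 N.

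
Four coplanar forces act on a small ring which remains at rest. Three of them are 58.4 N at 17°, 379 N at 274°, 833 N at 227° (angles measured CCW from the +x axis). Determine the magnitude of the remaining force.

Sum the known components: ΣF_x = -485.8 N, ΣF_y = -970.2 N.
For equilibrium the remaining force must supply (−ΣF_x, −ΣF_y) = (485.8, 970.2) N.
Magnitude = √((485.8)² + (970.2)²) = 1085 N; direction = atan2(970.2, 485.8) = 63.4°.

F ≈ 1090 N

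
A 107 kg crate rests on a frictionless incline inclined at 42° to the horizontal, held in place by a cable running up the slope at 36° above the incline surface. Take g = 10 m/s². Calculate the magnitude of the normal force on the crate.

N ≈ 275 N

Take axes along and perpendicular to the incline. Weight components: W sin 42° = 716 N down-slope, W cos 42° = 795.2 N into the surface.
Along incline: T cos 36° = W sin 42° → T = 885 N.
Perpendicular: N = W cos 42° − T sin 36° = 275 N.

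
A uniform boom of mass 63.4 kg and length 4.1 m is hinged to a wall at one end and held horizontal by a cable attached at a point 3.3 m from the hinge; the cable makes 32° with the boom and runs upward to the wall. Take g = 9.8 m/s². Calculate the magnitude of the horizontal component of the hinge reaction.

Take torques about the hinge: T sin 32° · 3.3 = 63.4×9.8×2.05 = 1273.7 N·m.
So T = 1273.7 / (0.5299 × 3.3) = 728.36 N.
ΣF_x = 0: H_x = T cos 32° = 617.68 N.

H_x ≈ 618 N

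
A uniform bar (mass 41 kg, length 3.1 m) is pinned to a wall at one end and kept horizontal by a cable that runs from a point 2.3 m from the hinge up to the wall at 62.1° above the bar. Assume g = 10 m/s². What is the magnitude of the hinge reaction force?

Take torques about the hinge: T sin 62.1° · 2.3 = 41×10×1.55 = 635.5 N·m.
So T = 635.5 / (0.8838 × 2.3) = 312.64 N.
ΣF_x = 0: H_x = T cos 62.1° = 146.3 N.
ΣF_y = 0: H_y = (41×10) − T sin 62.1° = 410 − 276.3 = 133.7 N.
|H| = √(H_x² + H_y²) = √((146.3)² + (133.7)²) = 198.18 N.

|H| ≈ 198 N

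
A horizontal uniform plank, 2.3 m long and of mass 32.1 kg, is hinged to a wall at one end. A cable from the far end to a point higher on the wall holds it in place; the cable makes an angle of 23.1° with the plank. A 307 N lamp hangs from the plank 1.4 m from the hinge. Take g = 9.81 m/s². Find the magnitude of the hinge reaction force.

|H| ≈ 854 N

Take torques about the hinge: T sin 23.1° · 2.3 = 32.1×9.81×1.15 + 307×1.4 = 791.94 N·m.
So T = 791.94 / (0.3923 × 2.3) = 877.61 N.
ΣF_x = 0: H_x = T cos 23.1° = 807.25 N.
ΣF_y = 0: H_y = (32.1×9.81 + 307) − T sin 23.1° = 621.9 − 344.32 = 277.58 N.
|H| = √(H_x² + H_y²) = √((807.25)² + (277.58)²) = 853.64 N.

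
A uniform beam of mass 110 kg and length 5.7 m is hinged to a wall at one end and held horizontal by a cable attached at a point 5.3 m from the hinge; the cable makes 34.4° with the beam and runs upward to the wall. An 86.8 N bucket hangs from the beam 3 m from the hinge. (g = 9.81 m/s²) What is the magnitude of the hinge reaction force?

|H| ≈ 1060 N

Take torques about the hinge: T sin 34.4° · 5.3 = 110×9.81×2.85 + 86.8×3 = 3335.8 N·m.
So T = 3335.8 / (0.5650 × 5.3) = 1114.1 N.
ΣF_x = 0: H_x = T cos 34.4° = 919.22 N.
ΣF_y = 0: H_y = (110×9.81 + 86.8) − T sin 34.4° = 1165.9 − 629.4 = 536.5 N.
|H| = √(H_x² + H_y²) = √((919.22)² + (536.5)²) = 1064.3 N.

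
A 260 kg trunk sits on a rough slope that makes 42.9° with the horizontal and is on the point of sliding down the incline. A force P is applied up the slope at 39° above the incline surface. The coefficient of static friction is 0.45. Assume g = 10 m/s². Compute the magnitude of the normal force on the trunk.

N ≈ 742 N

On the verge of sliding down the incline, friction equals μN and acts up the slope.
Perpendicular: N + P sin 39° = W cos 42.9° = 1905 N.
Along incline: P cos 39° + μN = W sin 42.9° with W sin 42.9° = 1770 N.
Solving the pair for P and N: P = 1848 N, N = 741.7 N (and f = μN = 333.7 N).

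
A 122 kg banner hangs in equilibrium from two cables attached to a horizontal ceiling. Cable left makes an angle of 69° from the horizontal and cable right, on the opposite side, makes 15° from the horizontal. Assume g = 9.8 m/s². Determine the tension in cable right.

Weight W = 122 × 9.8 = 1196 N acts straight down.
Horizontal: T_left cos 69° = T_right cos 15°  →  T_left = 2.695 T_right.
Vertical: T_left sin 69° + T_right sin 15° = 1196.
Substituting the horizontal relation into the vertical equation gives 2.775 T_right = 1196, so T_right = 430.8 N.

T_right ≈ 431 N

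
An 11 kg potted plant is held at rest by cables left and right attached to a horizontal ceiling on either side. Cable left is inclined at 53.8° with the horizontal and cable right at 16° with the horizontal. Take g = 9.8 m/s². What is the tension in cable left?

T_left ≈ 110 N

Weight W = 11 × 9.8 = 107.8 N acts straight down.
Horizontal: T_left cos 53.8° = T_right cos 16°  →  T_right = 0.6144 T_left.
Vertical: T_left sin 53.8° + T_right sin 16° = 107.8.
Substituting the horizontal relation into the vertical equation gives 0.9763 T_left = 107.8, so T_left = 110.4 N.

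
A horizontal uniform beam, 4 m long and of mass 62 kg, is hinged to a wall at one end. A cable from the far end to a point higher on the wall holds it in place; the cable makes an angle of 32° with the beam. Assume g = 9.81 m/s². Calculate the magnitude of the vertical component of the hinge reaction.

|H_y| ≈ 304 N

Take torques about the hinge: T sin 32° · 4 = 62×9.81×2 = 1216.4 N·m.
So T = 1216.4 / (0.5299 × 4) = 573.88 N.
ΣF_y = 0: H_y = (62×9.81) − T sin 32° = 608.22 − 304.11 = 304.11 N.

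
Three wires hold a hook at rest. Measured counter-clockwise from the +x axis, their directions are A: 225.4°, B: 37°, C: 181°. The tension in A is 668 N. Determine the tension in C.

T_C ≈ 166 N

Resolve: ΣF_x = 668 cos 225.4° + T_B cos 37° + T_C cos 181° = 0.
        ΣF_y = 668 sin 225.4° + T_B sin 37° + T_C sin 181° = 0.
The known terms sum to (-469, -475.6) N, so 0.7986 T_B − 0.9998 T_C = 469 and 0.6018 T_B − 0.0175 T_C = 475.6.
Solving simultaneously: T_B = 795.1 N, T_C = 166 N.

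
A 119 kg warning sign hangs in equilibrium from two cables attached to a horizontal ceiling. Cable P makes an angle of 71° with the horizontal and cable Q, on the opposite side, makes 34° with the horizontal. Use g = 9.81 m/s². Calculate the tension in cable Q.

Weight W = 119 × 9.81 = 1167 N acts straight down.
Horizontal: T_P cos 71° = T_Q cos 34°  →  T_P = 2.546 T_Q.
Vertical: T_P sin 71° + T_Q sin 34° = 1167.
Substituting the horizontal relation into the vertical equation gives 2.967 T_Q = 1167, so T_Q = 393.5 N.

T_Q ≈ 393 N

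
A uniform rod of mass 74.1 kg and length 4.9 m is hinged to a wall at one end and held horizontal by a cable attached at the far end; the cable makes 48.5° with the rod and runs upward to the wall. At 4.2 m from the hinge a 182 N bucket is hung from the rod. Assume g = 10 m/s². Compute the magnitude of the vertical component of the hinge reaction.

|H_y| ≈ 397 N

Take torques about the hinge: T sin 48.5° · 4.9 = 74.1×10×2.45 + 182×4.2 = 2579.8 N·m.
So T = 2579.8 / (0.7490 × 4.9) = 702.98 N.
ΣF_y = 0: H_y = (74.1×10 + 182) − T sin 48.5° = 923 − 526.5 = 396.5 N.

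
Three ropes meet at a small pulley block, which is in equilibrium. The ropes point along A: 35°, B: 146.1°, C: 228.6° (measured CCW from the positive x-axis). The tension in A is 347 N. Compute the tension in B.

T_B ≈ 82.3 N

Resolve: ΣF_x = 347 cos 35° + T_B cos 146.1° + T_C cos 228.6° = 0.
        ΣF_y = 347 sin 35° + T_B sin 146.1° + T_C sin 228.6° = 0.
The known terms sum to (284.2, 199) N, so -0.8300 T_B − 0.6613 T_C = -284.2 and 0.5577 T_B − 0.7501 T_C = -199.
Solving simultaneously: T_B = 82.30 N, T_C = 326.5 N.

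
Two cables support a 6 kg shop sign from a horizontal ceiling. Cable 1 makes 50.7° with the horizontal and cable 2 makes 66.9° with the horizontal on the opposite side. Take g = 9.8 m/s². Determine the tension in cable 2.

T_2 ≈ 42 N

Weight W = 6 × 9.8 = 58.8 N acts straight down.
Horizontal: T_1 cos 50.7° = T_2 cos 66.9°  →  T_1 = 0.6194 T_2.
Vertical: T_1 sin 50.7° + T_2 sin 66.9° = 58.8.
Substituting the horizontal relation into the vertical equation gives 1.399 T_2 = 58.8, so T_2 = 42.03 N.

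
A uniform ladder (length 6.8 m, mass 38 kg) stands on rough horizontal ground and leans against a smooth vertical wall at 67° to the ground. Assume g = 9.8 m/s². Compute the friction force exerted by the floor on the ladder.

Torques about the foot: N_wall · 6.8 sin 67° = 38×9.8×3.4 cos 67° → N_wall = 79.037 N.
ΣF_x = 0: f_floor = N_wall = 79.037 N.

f ≈ 79 N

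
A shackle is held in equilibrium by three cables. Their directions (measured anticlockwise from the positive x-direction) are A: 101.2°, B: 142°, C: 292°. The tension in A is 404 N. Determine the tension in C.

T_C ≈ 528 N

Resolve: ΣF_x = 404 cos 101.2° + T_B cos 142° + T_C cos 292° = 0.
        ΣF_y = 404 sin 101.2° + T_B sin 142° + T_C sin 292° = 0.
The known terms sum to (-78.47, 396.3) N, so -0.7880 T_B + 0.3746 T_C = 78.47 and 0.6157 T_B − 0.9272 T_C = -396.3.
Solving simultaneously: T_B = 151.4 N, T_C = 528 N.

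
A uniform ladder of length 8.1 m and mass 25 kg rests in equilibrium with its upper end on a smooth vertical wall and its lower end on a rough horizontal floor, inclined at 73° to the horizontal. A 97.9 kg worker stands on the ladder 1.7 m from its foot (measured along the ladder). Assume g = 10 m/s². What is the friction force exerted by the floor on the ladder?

f ≈ 101 N

Torques about the foot: N_wall · 8.1 sin 73° = 25×10×4.05 cos 73° + 97.9×10×1.7 cos 73° → N_wall = 101.03 N.
ΣF_x = 0: f_floor = N_wall = 101.03 N.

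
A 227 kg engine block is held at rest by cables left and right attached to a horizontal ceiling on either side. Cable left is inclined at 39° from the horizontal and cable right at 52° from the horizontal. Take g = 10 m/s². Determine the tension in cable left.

T_left ≈ 1400 N

Weight W = 227 × 10 = 2270 N acts straight down.
Horizontal: T_left cos 39° = T_right cos 52°  →  T_right = 1.262 T_left.
Vertical: T_left sin 39° + T_right sin 52° = 2270.
Substituting the horizontal relation into the vertical equation gives 1.624 T_left = 2270, so T_left = 1398 N.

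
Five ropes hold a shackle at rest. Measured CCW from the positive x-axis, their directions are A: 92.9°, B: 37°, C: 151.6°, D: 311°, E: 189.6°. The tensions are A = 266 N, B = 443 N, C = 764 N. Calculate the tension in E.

T_E ≈ 395 N

Resolve: ΣF_x = 266 cos 92.9° + 443 cos 37° + 764 cos 151.6° + T_D cos 311° + T_E cos 189.6° = 0.
        ΣF_y = 266 sin 92.9° + 443 sin 37° + 764 sin 151.6° + T_D sin 311° + T_E sin 189.6° = 0.
The known terms sum to (-331.7, 895.6) N, so 0.6561 T_D − 0.9860 T_E = 331.7 and -0.7547 T_D − 0.1668 T_E = -895.6.
Solving simultaneously: T_D = 1099 N, T_E = 395.1 N.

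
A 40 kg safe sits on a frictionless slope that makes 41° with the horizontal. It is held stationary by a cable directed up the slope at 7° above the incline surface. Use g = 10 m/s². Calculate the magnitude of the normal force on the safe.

Take axes along and perpendicular to the incline. Weight components: W sin 41° = 262.4 N down-slope, W cos 41° = 301.9 N into the surface.
Along incline: T cos 7° = W sin 41° → T = 264.4 N.
Perpendicular: N = W cos 41° − T sin 7° = 269.7 N.

N ≈ 270 N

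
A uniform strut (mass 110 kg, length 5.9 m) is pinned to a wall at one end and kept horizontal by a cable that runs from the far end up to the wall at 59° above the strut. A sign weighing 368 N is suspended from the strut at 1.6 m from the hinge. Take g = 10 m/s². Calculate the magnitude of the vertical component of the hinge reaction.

Take torques about the hinge: T sin 59° · 5.9 = 110×10×2.95 + 368×1.6 = 3833.8 N·m.
So T = 3833.8 / (0.8572 × 5.9) = 758.07 N.
ΣF_y = 0: H_y = (110×10 + 368) − T sin 59° = 1468 − 649.8 = 818.2 N.

|H_y| ≈ 818 N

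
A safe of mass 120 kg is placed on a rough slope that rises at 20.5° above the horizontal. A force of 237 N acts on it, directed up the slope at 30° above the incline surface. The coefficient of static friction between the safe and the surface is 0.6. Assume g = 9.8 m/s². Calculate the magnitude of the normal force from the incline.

Axes along / perpendicular to the incline. W sin 20.5° = 411.8 N down-slope; W cos 20.5° = 1102 N into the surface.
Perpendicular: N = W cos 20.5° − P sin 30° = 1102 − 118.5 = 983 N.
Along incline: P cos 30° + f = W sin 20.5° (friction acts up-slope) → f = 411.8 − 205.2 = 206.6 N.
|f| = 206.6 N ≤ μN = 589.8 N, so the safe is indeed static.

N ≈ 983 N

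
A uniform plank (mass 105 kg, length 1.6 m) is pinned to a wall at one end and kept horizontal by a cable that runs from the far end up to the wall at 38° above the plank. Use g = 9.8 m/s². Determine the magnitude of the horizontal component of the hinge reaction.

Take torques about the hinge: T sin 38° · 1.6 = 105×9.8×0.8 = 823.2 N·m.
So T = 823.2 / (0.6157 × 1.6) = 835.69 N.
ΣF_x = 0: H_x = T cos 38° = 658.53 N.

H_x ≈ 659 N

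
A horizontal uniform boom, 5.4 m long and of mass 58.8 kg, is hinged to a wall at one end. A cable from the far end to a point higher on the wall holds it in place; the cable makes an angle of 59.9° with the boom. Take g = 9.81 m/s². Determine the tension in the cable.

Take torques about the hinge: T sin 59.9° · 5.4 = 58.8×9.81×2.7 = 1557.4 N·m.
So T = 1557.4 / (0.8652 × 5.4) = 333.37 N.

T ≈ 333 N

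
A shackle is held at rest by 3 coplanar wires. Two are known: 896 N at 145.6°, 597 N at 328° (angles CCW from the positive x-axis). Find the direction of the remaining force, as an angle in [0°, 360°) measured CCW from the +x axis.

θ ≈ 321°

Sum the known components: ΣF_x = -233 N, ΣF_y = 189.8 N.
For equilibrium the remaining force must supply (−ΣF_x, −ΣF_y) = (233, -189.8) N.
Magnitude = √((233)² + (-189.8)²) = 300.6 N; direction = atan2(-189.8, 233) = 320.8°.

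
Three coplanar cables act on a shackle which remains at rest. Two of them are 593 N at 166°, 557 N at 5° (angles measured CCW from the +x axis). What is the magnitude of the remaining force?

Sum the known components: ΣF_x = -20.5 N, ΣF_y = 192 N.
For equilibrium the remaining force must supply (−ΣF_x, −ΣF_y) = (20.5, -192) N.
Magnitude = √((20.5)² + (-192)²) = 193.1 N; direction = atan2(-192, 20.5) = 276.1°.

F ≈ 193 N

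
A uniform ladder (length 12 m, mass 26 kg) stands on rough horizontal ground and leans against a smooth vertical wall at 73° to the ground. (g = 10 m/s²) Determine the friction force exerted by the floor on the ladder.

Torques about the foot: N_wall · 12 sin 73° = 26×10×6 cos 73° → N_wall = 39.745 N.
ΣF_x = 0: f_floor = N_wall = 39.745 N.

f ≈ 39.7 N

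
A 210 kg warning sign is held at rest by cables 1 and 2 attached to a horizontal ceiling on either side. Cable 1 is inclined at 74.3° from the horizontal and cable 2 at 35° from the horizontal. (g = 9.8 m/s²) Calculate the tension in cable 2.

T_2 ≈ 590 N

Weight W = 210 × 9.8 = 2058 N acts straight down.
Horizontal: T_1 cos 74.3° = T_2 cos 35°  →  T_1 = 3.027 T_2.
Vertical: T_1 sin 74.3° + T_2 sin 35° = 2058.
Substituting the horizontal relation into the vertical equation gives 3.488 T_2 = 2058, so T_2 = 590.1 N.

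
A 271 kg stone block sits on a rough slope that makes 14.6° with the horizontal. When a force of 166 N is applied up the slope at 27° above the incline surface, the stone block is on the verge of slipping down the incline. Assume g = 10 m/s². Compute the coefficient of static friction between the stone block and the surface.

μ ≈ 0.210

On the verge of sliding down the incline, friction is at its maximum μN and acts up the slope.
Perpendicular to incline: N = W cos 14.6° − P sin 27° = 2622 − 75.36 = 2547 N.
Along incline: P cos 27° + μN = W sin 14.6° → μ = (W sin 14.6° − P cos 27°) / N = 0.2101.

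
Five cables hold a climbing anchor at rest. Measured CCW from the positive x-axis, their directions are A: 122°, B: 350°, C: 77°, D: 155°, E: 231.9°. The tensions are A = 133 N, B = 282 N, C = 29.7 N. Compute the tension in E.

Resolve: ΣF_x = 133 cos 122° + 282 cos 350° + 29.7 cos 77° + T_D cos 155° + T_E cos 231.9° = 0.
        ΣF_y = 133 sin 122° + 282 sin 350° + 29.7 sin 77° + T_D sin 155° + T_E sin 231.9° = 0.
The known terms sum to (213.9, 92.76) N, so -0.9063 T_D − 0.6170 T_E = -213.9 and 0.4226 T_D − 0.7869 T_E = -92.76.
Solving simultaneously: T_D = 114.1 N, T_E = 179.1 N.

T_E ≈ 179 N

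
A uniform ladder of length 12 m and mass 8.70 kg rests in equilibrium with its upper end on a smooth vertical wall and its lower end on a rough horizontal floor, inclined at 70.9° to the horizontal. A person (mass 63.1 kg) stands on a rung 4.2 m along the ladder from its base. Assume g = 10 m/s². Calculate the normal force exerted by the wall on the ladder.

N_wall ≈ 91.5 N

Torques about the foot: N_wall · 12 sin 70.9° = 8.70×10×6 cos 70.9° + 63.1×10×4.2 cos 70.9° → N_wall = 91.539 N.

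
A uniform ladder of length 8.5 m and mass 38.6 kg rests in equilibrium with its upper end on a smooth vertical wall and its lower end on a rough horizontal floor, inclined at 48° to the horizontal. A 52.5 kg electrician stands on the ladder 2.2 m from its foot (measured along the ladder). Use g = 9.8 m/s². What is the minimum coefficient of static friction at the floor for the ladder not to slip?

μ_min ≈ 0.325

ΣF_y = 0: N_floor = 38.6×9.8 + 52.5×9.8 = 892.78 N.
Torques about the foot: N_wall · 8.5 sin 48° = 38.6×9.8×4.25 cos 48° + 52.5×9.8×2.2 cos 48° → N_wall = 290.2 N.
ΣF_x = 0: f_floor = N_wall = 290.2 N.
μ_min = f_floor / N_floor = 290.2 / 892.78 = 0.3251.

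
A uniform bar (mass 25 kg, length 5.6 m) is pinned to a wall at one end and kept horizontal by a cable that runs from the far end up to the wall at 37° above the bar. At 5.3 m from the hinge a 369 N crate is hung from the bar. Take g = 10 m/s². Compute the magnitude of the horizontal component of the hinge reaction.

Take torques about the hinge: T sin 37° · 5.6 = 25×10×2.8 + 369×5.3 = 2655.7 N·m.
So T = 2655.7 / (0.6018 × 5.6) = 788 N.
ΣF_x = 0: H_x = T cos 37° = 629.33 N.

H_x ≈ 629 N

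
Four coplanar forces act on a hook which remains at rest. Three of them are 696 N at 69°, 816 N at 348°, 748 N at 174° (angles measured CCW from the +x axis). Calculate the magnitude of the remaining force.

F ≈ 636 N

Sum the known components: ΣF_x = 303.7 N, ΣF_y = 558.3 N.
For equilibrium the remaining force must supply (−ΣF_x, −ΣF_y) = (-303.7, -558.3) N.
Magnitude = √((-303.7)² + (-558.3)²) = 635.6 N; direction = atan2(-558.3, -303.7) = 241.5°.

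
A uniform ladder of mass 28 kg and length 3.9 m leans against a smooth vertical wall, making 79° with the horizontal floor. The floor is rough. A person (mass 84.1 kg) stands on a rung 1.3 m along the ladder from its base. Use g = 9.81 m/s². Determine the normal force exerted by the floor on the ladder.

N_floor ≈ 1100 N

ΣF_y = 0: N_floor = 28×9.81 + 84.1×9.81 = 1099.7 N.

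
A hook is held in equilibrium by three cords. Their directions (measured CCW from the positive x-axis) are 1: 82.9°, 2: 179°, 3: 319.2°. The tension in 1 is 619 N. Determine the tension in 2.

T_2 ≈ 805 N

Resolve: ΣF_x = 619 cos 82.9° + T_2 cos 179° + T_3 cos 319.2° = 0.
        ΣF_y = 619 sin 82.9° + T_2 sin 179° + T_3 sin 319.2° = 0.
The known terms sum to (76.51, 614.3) N, so -0.9998 T_2 + 0.7570 T_3 = -76.51 and 0.0175 T_2 − 0.6534 T_3 = -614.3.
Solving simultaneously: T_2 = 804.5 N, T_3 = 961.5 N.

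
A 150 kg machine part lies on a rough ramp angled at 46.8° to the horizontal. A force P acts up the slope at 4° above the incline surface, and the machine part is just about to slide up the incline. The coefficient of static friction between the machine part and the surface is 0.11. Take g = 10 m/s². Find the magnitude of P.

P ≈ 1200 N

On the verge of sliding up the incline, friction equals μN and acts down the slope.
Perpendicular: N + P sin 4° = W cos 46.8° = 1027 N.
Along incline: P cos 4° = W sin 46.8° + μN  with W sin 46.8° = 1093 N.
Solving the pair for P and N: P = 1200 N, N = 943.1 N (and f = μN = 103.7 N).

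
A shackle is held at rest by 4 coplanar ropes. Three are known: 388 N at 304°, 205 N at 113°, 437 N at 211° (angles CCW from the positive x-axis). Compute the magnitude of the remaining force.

F ≈ 430 N

Sum the known components: ΣF_x = -237.7 N, ΣF_y = -358 N.
For equilibrium the remaining force must supply (−ΣF_x, −ΣF_y) = (237.7, 358) N.
Magnitude = √((237.7)² + (358)²) = 429.8 N; direction = atan2(358, 237.7) = 56.4°.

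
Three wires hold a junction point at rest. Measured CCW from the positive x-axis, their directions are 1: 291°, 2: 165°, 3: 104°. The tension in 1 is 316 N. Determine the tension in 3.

Resolve: ΣF_x = 316 cos 291° + T_2 cos 165° + T_3 cos 104° = 0.
        ΣF_y = 316 sin 291° + T_2 sin 165° + T_3 sin 104° = 0.
The known terms sum to (113.2, -295) N, so -0.9659 T_2 − 0.2419 T_3 = -113.2 and 0.2588 T_2 + 0.9703 T_3 = 295.
Solving simultaneously: T_2 = 44.03 N, T_3 = 292.3 N.

T_3 ≈ 292 N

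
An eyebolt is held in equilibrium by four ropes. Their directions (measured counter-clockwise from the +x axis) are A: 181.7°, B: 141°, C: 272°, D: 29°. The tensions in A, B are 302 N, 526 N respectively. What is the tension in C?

Resolve: ΣF_x = 302 cos 181.7° + 526 cos 141° + T_C cos 272° + T_D cos 29° = 0.
        ΣF_y = 302 sin 181.7° + 526 sin 141° + T_C sin 272° + T_D sin 29° = 0.
The known terms sum to (-710.6, 322.1) N, so 0.0349 T_C + 0.8746 T_D = 710.6 and -0.9994 T_C + 0.4848 T_D = -322.1.
Solving simultaneously: T_C = 702.8 N, T_D = 784.5 N.

T_C ≈ 703 N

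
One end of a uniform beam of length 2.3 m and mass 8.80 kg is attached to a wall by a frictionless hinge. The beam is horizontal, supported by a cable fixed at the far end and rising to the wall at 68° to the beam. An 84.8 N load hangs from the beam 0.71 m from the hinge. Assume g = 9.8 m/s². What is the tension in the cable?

T ≈ 74.7 N

Take torques about the hinge: T sin 68° · 2.3 = 8.80×9.8×1.15 + 84.8×0.71 = 159.38 N·m.
So T = 159.38 / (0.9272 × 2.3) = 74.74 N.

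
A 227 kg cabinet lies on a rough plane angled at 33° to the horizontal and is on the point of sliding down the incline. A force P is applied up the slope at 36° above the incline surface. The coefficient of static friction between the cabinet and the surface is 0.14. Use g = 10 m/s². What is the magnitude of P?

On the verge of sliding down the incline, friction equals μN and acts up the slope.
Perpendicular: N + P sin 36° = W cos 33° = 1904 N.
Along incline: P cos 36° + μN = W sin 33° with W sin 33° = 1236 N.
Solving the pair for P and N: P = 1334 N, N = 1119 N (and f = μN = 156.7 N).

P ≈ 1330 N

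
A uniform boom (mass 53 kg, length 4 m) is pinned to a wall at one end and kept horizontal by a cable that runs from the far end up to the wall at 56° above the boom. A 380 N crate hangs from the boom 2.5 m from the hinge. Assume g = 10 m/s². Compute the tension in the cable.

Take torques about the hinge: T sin 56° · 4 = 53×10×2 + 380×2.5 = 2010 N·m.
So T = 2010 / (0.8290 × 4) = 606.12 N.

T ≈ 606 N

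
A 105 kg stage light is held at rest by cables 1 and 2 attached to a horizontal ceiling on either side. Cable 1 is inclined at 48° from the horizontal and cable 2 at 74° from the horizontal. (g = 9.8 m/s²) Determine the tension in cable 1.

Weight W = 105 × 9.8 = 1029 N acts straight down.
Horizontal: T_1 cos 48° = T_2 cos 74°  →  T_2 = 2.428 T_1.
Vertical: T_1 sin 48° + T_2 sin 74° = 1029.
Substituting the horizontal relation into the vertical equation gives 3.077 T_1 = 1029, so T_1 = 334.5 N.

T_1 ≈ 334 N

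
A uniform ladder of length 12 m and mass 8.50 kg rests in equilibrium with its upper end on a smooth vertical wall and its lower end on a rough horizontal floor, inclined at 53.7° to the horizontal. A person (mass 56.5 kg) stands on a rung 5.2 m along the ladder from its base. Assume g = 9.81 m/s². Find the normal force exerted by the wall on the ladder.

Torques about the foot: N_wall · 12 sin 53.7° = 8.50×9.81×6 cos 53.7° + 56.5×9.81×5.2 cos 53.7° → N_wall = 207.06 N.

N_wall ≈ 207 N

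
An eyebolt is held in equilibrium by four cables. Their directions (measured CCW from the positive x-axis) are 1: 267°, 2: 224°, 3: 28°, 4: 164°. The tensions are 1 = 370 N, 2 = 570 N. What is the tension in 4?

T_4 ≈ 683 N

Resolve: ΣF_x = 370 cos 267° + 570 cos 224° + T_3 cos 28° + T_4 cos 164° = 0.
        ΣF_y = 370 sin 267° + 570 sin 224° + T_3 sin 28° + T_4 sin 164° = 0.
The known terms sum to (-429.4, -765.4) N, so 0.8829 T_3 − 0.9613 T_4 = 429.4 and 0.4695 T_3 + 0.2756 T_4 = 765.4.
Solving simultaneously: T_3 = 1230 N, T_4 = 682.7 N.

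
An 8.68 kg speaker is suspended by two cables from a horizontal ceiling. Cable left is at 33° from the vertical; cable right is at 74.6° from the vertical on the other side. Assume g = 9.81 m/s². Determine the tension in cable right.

T_right ≈ 48.7 N

Angles from the horizontal: cable left is 90° − 33° = 57°, cable right is 90° − 74.6° = 15.4°.
Weight W = 8.68 × 9.81 = 85.15 N acts straight down.
Horizontal: T_left cos 57° = T_right cos 15.4°  →  T_left = 1.77 T_right.
Vertical: T_left sin 57° + T_right sin 15.4° = 85.15.
Substituting the horizontal relation into the vertical equation gives 1.75 T_right = 85.15, so T_right = 48.65 N.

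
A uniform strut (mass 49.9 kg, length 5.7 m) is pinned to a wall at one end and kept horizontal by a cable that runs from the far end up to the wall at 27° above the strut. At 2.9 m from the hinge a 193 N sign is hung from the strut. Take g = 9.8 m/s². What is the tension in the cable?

T ≈ 755 N

Take torques about the hinge: T sin 27° · 5.7 = 49.9×9.8×2.85 + 193×2.9 = 1953.4 N·m.
So T = 1953.4 / (0.4540 × 5.7) = 754.87 N.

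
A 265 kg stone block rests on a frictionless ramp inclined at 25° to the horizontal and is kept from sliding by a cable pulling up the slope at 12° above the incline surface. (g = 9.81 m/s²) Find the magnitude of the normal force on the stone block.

Take axes along and perpendicular to the incline. Weight components: W sin 25° = 1099 N down-slope, W cos 25° = 2356 N into the surface.
Along incline: T cos 12° = W sin 25° → T = 1123 N.
Perpendicular: N = W cos 25° − T sin 12° = 2123 N.

N ≈ 2120 N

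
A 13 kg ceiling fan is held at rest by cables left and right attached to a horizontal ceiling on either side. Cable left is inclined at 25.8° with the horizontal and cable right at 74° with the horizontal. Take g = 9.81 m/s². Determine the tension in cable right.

T_right ≈ 117 N

Weight W = 13 × 9.81 = 127.5 N acts straight down.
Horizontal: T_left cos 25.8° = T_right cos 74°  →  T_left = 0.3062 T_right.
Vertical: T_left sin 25.8° + T_right sin 74° = 127.5.
Substituting the horizontal relation into the vertical equation gives 1.095 T_right = 127.5, so T_right = 116.5 N.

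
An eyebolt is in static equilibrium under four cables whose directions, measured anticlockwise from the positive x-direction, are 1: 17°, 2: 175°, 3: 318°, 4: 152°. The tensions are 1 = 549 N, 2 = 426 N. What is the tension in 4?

Resolve: ΣF_x = 549 cos 17° + 426 cos 175° + T_3 cos 318° + T_4 cos 152° = 0.
        ΣF_y = 549 sin 17° + 426 sin 175° + T_3 sin 318° + T_4 sin 152° = 0.
The known terms sum to (100.6, 197.6) N, so 0.7431 T_3 − 0.8829 T_4 = -100.6 and -0.6691 T_3 + 0.4695 T_4 = -197.6.
Solving simultaneously: T_3 = 916.6 N, T_4 = 885.5 N.

T_4 ≈ 885 N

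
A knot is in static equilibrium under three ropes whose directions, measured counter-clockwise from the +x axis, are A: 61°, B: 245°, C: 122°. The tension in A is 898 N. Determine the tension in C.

Resolve: ΣF_x = 898 cos 61° + T_B cos 245° + T_C cos 122° = 0.
        ΣF_y = 898 sin 61° + T_B sin 245° + T_C sin 122° = 0.
The known terms sum to (435.4, 785.4) N, so -0.4226 T_B − 0.5299 T_C = -435.4 and -0.9063 T_B + 0.8480 T_C = -785.4.
Solving simultaneously: T_B = 936.5 N, T_C = 74.69 N.

T_C ≈ 74.7 N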